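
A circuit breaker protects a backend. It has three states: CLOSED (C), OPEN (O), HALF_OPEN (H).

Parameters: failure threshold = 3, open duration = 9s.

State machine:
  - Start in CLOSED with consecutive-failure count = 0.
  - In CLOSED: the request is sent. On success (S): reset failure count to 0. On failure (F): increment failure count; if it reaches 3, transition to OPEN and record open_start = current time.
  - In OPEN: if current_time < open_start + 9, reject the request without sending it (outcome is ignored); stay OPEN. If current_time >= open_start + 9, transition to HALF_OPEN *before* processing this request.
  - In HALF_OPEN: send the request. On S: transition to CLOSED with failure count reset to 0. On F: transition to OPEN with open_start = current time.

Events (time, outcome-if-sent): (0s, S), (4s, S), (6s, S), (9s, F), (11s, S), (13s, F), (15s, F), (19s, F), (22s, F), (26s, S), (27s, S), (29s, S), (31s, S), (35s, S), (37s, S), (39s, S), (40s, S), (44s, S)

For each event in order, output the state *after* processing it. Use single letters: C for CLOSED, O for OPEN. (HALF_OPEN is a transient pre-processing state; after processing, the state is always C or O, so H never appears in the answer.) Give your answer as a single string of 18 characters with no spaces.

Answer: CCCCCCCOOOOCCCCCCC

Derivation:
State after each event:
  event#1 t=0s outcome=S: state=CLOSED
  event#2 t=4s outcome=S: state=CLOSED
  event#3 t=6s outcome=S: state=CLOSED
  event#4 t=9s outcome=F: state=CLOSED
  event#5 t=11s outcome=S: state=CLOSED
  event#6 t=13s outcome=F: state=CLOSED
  event#7 t=15s outcome=F: state=CLOSED
  event#8 t=19s outcome=F: state=OPEN
  event#9 t=22s outcome=F: state=OPEN
  event#10 t=26s outcome=S: state=OPEN
  event#11 t=27s outcome=S: state=OPEN
  event#12 t=29s outcome=S: state=CLOSED
  event#13 t=31s outcome=S: state=CLOSED
  event#14 t=35s outcome=S: state=CLOSED
  event#15 t=37s outcome=S: state=CLOSED
  event#16 t=39s outcome=S: state=CLOSED
  event#17 t=40s outcome=S: state=CLOSED
  event#18 t=44s outcome=S: state=CLOSED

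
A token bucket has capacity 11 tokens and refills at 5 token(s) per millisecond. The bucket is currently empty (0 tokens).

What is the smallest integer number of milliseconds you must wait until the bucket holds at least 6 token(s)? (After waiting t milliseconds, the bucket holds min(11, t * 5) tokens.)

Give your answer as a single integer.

Answer: 2

Derivation:
Need t * 5 >= 6, so t >= 6/5.
Smallest integer t = ceil(6/5) = 2.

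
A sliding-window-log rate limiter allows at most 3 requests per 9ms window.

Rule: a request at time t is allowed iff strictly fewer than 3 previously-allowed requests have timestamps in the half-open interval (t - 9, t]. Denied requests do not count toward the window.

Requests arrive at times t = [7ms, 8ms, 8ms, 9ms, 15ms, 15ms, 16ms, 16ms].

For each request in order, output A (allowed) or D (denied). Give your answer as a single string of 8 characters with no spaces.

Answer: AAADDDAD

Derivation:
Tracking allowed requests in the window:
  req#1 t=7ms: ALLOW
  req#2 t=8ms: ALLOW
  req#3 t=8ms: ALLOW
  req#4 t=9ms: DENY
  req#5 t=15ms: DENY
  req#6 t=15ms: DENY
  req#7 t=16ms: ALLOW
  req#8 t=16ms: DENY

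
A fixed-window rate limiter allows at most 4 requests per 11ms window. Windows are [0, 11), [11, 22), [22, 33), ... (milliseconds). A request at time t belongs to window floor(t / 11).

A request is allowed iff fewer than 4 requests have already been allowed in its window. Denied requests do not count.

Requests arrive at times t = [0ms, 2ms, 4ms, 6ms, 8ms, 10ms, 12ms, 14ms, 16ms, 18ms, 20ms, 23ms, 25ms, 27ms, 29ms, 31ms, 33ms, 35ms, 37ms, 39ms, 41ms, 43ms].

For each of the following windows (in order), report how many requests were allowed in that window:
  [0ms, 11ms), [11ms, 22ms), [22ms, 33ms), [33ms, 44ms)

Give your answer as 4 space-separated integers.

Processing requests:
  req#1 t=0ms (window 0): ALLOW
  req#2 t=2ms (window 0): ALLOW
  req#3 t=4ms (window 0): ALLOW
  req#4 t=6ms (window 0): ALLOW
  req#5 t=8ms (window 0): DENY
  req#6 t=10ms (window 0): DENY
  req#7 t=12ms (window 1): ALLOW
  req#8 t=14ms (window 1): ALLOW
  req#9 t=16ms (window 1): ALLOW
  req#10 t=18ms (window 1): ALLOW
  req#11 t=20ms (window 1): DENY
  req#12 t=23ms (window 2): ALLOW
  req#13 t=25ms (window 2): ALLOW
  req#14 t=27ms (window 2): ALLOW
  req#15 t=29ms (window 2): ALLOW
  req#16 t=31ms (window 2): DENY
  req#17 t=33ms (window 3): ALLOW
  req#18 t=35ms (window 3): ALLOW
  req#19 t=37ms (window 3): ALLOW
  req#20 t=39ms (window 3): ALLOW
  req#21 t=41ms (window 3): DENY
  req#22 t=43ms (window 3): DENY

Allowed counts by window: 4 4 4 4

Answer: 4 4 4 4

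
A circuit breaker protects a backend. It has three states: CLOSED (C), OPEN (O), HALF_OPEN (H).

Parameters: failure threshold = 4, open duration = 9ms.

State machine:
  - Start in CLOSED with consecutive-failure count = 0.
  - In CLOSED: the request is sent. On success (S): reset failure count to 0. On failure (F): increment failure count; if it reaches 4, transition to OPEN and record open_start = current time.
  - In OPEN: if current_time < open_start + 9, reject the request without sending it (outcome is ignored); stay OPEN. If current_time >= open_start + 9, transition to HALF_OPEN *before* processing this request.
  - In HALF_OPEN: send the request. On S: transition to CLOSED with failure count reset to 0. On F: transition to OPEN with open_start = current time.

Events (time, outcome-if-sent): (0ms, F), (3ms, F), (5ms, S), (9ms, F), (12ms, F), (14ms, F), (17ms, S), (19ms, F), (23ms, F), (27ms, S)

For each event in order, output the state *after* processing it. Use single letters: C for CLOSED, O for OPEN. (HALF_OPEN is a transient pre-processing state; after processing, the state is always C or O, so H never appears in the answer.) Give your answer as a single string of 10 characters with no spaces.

Answer: CCCCCCCCCC

Derivation:
State after each event:
  event#1 t=0ms outcome=F: state=CLOSED
  event#2 t=3ms outcome=F: state=CLOSED
  event#3 t=5ms outcome=S: state=CLOSED
  event#4 t=9ms outcome=F: state=CLOSED
  event#5 t=12ms outcome=F: state=CLOSED
  event#6 t=14ms outcome=F: state=CLOSED
  event#7 t=17ms outcome=S: state=CLOSED
  event#8 t=19ms outcome=F: state=CLOSED
  event#9 t=23ms outcome=F: state=CLOSED
  event#10 t=27ms outcome=S: state=CLOSED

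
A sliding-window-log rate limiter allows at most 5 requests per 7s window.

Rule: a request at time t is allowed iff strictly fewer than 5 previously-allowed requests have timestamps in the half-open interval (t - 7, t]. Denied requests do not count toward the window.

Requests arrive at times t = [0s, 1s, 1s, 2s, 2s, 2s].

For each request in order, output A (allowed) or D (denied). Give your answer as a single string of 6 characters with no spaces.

Answer: AAAAAD

Derivation:
Tracking allowed requests in the window:
  req#1 t=0s: ALLOW
  req#2 t=1s: ALLOW
  req#3 t=1s: ALLOW
  req#4 t=2s: ALLOW
  req#5 t=2s: ALLOW
  req#6 t=2s: DENY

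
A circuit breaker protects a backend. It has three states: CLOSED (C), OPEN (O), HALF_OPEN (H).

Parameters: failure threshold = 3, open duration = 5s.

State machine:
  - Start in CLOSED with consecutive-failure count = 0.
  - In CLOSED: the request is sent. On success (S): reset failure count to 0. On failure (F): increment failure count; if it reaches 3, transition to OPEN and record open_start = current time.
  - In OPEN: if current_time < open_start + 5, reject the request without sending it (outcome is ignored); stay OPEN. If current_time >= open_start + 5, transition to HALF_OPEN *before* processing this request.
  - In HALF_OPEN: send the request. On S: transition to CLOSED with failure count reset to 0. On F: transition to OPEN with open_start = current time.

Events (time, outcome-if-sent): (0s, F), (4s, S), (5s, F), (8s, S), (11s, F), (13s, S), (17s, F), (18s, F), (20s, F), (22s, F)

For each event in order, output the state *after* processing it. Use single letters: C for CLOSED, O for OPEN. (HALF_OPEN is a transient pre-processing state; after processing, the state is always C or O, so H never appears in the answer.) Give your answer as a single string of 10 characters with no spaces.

State after each event:
  event#1 t=0s outcome=F: state=CLOSED
  event#2 t=4s outcome=S: state=CLOSED
  event#3 t=5s outcome=F: state=CLOSED
  event#4 t=8s outcome=S: state=CLOSED
  event#5 t=11s outcome=F: state=CLOSED
  event#6 t=13s outcome=S: state=CLOSED
  event#7 t=17s outcome=F: state=CLOSED
  event#8 t=18s outcome=F: state=CLOSED
  event#9 t=20s outcome=F: state=OPEN
  event#10 t=22s outcome=F: state=OPEN

Answer: CCCCCCCCOO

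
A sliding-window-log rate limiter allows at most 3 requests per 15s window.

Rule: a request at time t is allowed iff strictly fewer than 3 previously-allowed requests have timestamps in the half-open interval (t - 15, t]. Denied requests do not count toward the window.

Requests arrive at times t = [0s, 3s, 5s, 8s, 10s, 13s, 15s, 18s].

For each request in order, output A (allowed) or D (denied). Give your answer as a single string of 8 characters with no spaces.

Answer: AAADDDAA

Derivation:
Tracking allowed requests in the window:
  req#1 t=0s: ALLOW
  req#2 t=3s: ALLOW
  req#3 t=5s: ALLOW
  req#4 t=8s: DENY
  req#5 t=10s: DENY
  req#6 t=13s: DENY
  req#7 t=15s: ALLOW
  req#8 t=18s: ALLOW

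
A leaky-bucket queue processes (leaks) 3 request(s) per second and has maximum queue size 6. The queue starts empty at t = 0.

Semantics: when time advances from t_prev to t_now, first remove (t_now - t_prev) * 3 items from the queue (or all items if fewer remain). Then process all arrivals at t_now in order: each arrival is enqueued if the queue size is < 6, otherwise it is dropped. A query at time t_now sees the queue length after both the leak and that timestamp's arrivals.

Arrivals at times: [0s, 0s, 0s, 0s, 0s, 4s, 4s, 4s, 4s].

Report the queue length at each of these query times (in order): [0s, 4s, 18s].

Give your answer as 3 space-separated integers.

Answer: 5 4 0

Derivation:
Queue lengths at query times:
  query t=0s: backlog = 5
  query t=4s: backlog = 4
  query t=18s: backlog = 0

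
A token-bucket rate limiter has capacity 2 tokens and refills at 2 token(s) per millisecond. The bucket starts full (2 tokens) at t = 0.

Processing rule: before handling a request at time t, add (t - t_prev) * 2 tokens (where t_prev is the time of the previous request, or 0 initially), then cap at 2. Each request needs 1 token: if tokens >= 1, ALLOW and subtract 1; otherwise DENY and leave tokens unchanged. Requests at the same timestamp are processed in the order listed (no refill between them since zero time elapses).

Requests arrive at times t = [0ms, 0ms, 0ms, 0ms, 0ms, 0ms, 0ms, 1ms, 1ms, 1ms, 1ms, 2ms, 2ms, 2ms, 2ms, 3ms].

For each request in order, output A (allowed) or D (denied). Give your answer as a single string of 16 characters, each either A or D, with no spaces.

Answer: AADDDDDAADDAADDA

Derivation:
Simulating step by step:
  req#1 t=0ms: ALLOW
  req#2 t=0ms: ALLOW
  req#3 t=0ms: DENY
  req#4 t=0ms: DENY
  req#5 t=0ms: DENY
  req#6 t=0ms: DENY
  req#7 t=0ms: DENY
  req#8 t=1ms: ALLOW
  req#9 t=1ms: ALLOW
  req#10 t=1ms: DENY
  req#11 t=1ms: DENY
  req#12 t=2ms: ALLOW
  req#13 t=2ms: ALLOW
  req#14 t=2ms: DENY
  req#15 t=2ms: DENY
  req#16 t=3ms: ALLOW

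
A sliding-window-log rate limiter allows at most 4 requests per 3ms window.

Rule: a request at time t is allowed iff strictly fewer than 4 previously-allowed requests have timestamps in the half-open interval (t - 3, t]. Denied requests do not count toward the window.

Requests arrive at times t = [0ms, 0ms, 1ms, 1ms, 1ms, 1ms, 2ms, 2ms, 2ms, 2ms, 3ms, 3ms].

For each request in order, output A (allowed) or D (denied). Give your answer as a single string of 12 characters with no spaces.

Answer: AAAADDDDDDAA

Derivation:
Tracking allowed requests in the window:
  req#1 t=0ms: ALLOW
  req#2 t=0ms: ALLOW
  req#3 t=1ms: ALLOW
  req#4 t=1ms: ALLOW
  req#5 t=1ms: DENY
  req#6 t=1ms: DENY
  req#7 t=2ms: DENY
  req#8 t=2ms: DENY
  req#9 t=2ms: DENY
  req#10 t=2ms: DENY
  req#11 t=3ms: ALLOW
  req#12 t=3ms: ALLOW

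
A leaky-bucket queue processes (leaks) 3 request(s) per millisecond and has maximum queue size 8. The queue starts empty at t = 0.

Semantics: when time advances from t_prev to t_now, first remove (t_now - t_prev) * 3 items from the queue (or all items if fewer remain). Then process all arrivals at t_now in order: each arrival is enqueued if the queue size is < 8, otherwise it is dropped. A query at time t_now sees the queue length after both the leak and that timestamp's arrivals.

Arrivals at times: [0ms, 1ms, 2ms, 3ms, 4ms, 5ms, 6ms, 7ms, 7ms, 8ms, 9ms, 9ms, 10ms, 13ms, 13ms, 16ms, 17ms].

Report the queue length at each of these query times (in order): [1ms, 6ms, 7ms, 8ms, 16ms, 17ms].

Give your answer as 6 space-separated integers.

Queue lengths at query times:
  query t=1ms: backlog = 1
  query t=6ms: backlog = 1
  query t=7ms: backlog = 2
  query t=8ms: backlog = 1
  query t=16ms: backlog = 1
  query t=17ms: backlog = 1

Answer: 1 1 2 1 1 1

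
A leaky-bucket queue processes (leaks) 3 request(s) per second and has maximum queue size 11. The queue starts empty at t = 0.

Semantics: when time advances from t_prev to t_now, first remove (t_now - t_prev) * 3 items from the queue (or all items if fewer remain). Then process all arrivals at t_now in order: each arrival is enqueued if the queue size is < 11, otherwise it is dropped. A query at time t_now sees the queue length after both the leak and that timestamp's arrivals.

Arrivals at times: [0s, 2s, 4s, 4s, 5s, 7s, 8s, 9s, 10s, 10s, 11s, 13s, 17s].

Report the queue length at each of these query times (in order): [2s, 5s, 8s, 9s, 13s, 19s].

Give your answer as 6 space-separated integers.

Answer: 1 1 1 1 1 0

Derivation:
Queue lengths at query times:
  query t=2s: backlog = 1
  query t=5s: backlog = 1
  query t=8s: backlog = 1
  query t=9s: backlog = 1
  query t=13s: backlog = 1
  query t=19s: backlog = 0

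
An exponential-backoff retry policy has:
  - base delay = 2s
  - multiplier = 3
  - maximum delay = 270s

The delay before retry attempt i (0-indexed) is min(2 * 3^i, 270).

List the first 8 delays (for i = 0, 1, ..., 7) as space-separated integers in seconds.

Answer: 2 6 18 54 162 270 270 270

Derivation:
Computing each delay:
  i=0: min(2*3^0, 270) = 2
  i=1: min(2*3^1, 270) = 6
  i=2: min(2*3^2, 270) = 18
  i=3: min(2*3^3, 270) = 54
  i=4: min(2*3^4, 270) = 162
  i=5: min(2*3^5, 270) = 270
  i=6: min(2*3^6, 270) = 270
  i=7: min(2*3^7, 270) = 270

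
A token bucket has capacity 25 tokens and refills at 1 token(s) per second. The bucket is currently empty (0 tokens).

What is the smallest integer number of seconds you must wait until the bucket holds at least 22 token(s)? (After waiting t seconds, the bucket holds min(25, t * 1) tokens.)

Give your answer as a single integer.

Need t * 1 >= 22, so t >= 22/1.
Smallest integer t = ceil(22/1) = 22.

Answer: 22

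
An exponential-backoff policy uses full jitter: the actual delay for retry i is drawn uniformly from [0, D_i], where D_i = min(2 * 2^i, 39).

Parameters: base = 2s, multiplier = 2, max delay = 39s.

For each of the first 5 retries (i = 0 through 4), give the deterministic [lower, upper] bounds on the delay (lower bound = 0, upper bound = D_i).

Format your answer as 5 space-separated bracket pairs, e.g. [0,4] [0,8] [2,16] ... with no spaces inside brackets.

Answer: [0,2] [0,4] [0,8] [0,16] [0,32]

Derivation:
Computing bounds per retry:
  i=0: D_i=min(2*2^0,39)=2, bounds=[0,2]
  i=1: D_i=min(2*2^1,39)=4, bounds=[0,4]
  i=2: D_i=min(2*2^2,39)=8, bounds=[0,8]
  i=3: D_i=min(2*2^3,39)=16, bounds=[0,16]
  i=4: D_i=min(2*2^4,39)=32, bounds=[0,32]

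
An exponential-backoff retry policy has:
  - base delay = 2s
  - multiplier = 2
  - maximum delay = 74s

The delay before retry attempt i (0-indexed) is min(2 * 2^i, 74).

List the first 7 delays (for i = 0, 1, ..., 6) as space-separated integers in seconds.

Computing each delay:
  i=0: min(2*2^0, 74) = 2
  i=1: min(2*2^1, 74) = 4
  i=2: min(2*2^2, 74) = 8
  i=3: min(2*2^3, 74) = 16
  i=4: min(2*2^4, 74) = 32
  i=5: min(2*2^5, 74) = 64
  i=6: min(2*2^6, 74) = 74

Answer: 2 4 8 16 32 64 74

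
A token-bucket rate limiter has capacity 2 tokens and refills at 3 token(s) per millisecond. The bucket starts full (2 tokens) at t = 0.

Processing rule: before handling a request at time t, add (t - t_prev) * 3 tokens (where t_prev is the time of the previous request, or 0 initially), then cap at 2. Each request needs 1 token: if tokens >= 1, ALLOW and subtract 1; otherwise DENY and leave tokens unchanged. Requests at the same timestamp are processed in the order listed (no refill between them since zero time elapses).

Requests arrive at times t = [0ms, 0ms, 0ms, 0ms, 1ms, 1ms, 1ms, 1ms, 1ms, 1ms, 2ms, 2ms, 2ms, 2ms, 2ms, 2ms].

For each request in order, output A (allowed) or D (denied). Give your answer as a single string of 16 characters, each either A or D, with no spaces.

Simulating step by step:
  req#1 t=0ms: ALLOW
  req#2 t=0ms: ALLOW
  req#3 t=0ms: DENY
  req#4 t=0ms: DENY
  req#5 t=1ms: ALLOW
  req#6 t=1ms: ALLOW
  req#7 t=1ms: DENY
  req#8 t=1ms: DENY
  req#9 t=1ms: DENY
  req#10 t=1ms: DENY
  req#11 t=2ms: ALLOW
  req#12 t=2ms: ALLOW
  req#13 t=2ms: DENY
  req#14 t=2ms: DENY
  req#15 t=2ms: DENY
  req#16 t=2ms: DENY

Answer: AADDAADDDDAADDDD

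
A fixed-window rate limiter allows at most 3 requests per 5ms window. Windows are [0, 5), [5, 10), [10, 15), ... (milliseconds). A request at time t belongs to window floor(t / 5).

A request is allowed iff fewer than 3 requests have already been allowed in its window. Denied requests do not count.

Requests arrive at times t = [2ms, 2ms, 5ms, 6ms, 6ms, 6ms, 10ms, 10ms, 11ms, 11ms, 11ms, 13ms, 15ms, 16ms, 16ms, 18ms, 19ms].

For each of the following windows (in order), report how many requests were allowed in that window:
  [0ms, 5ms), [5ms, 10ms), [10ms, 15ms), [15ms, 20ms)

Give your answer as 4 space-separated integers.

Processing requests:
  req#1 t=2ms (window 0): ALLOW
  req#2 t=2ms (window 0): ALLOW
  req#3 t=5ms (window 1): ALLOW
  req#4 t=6ms (window 1): ALLOW
  req#5 t=6ms (window 1): ALLOW
  req#6 t=6ms (window 1): DENY
  req#7 t=10ms (window 2): ALLOW
  req#8 t=10ms (window 2): ALLOW
  req#9 t=11ms (window 2): ALLOW
  req#10 t=11ms (window 2): DENY
  req#11 t=11ms (window 2): DENY
  req#12 t=13ms (window 2): DENY
  req#13 t=15ms (window 3): ALLOW
  req#14 t=16ms (window 3): ALLOW
  req#15 t=16ms (window 3): ALLOW
  req#16 t=18ms (window 3): DENY
  req#17 t=19ms (window 3): DENY

Allowed counts by window: 2 3 3 3

Answer: 2 3 3 3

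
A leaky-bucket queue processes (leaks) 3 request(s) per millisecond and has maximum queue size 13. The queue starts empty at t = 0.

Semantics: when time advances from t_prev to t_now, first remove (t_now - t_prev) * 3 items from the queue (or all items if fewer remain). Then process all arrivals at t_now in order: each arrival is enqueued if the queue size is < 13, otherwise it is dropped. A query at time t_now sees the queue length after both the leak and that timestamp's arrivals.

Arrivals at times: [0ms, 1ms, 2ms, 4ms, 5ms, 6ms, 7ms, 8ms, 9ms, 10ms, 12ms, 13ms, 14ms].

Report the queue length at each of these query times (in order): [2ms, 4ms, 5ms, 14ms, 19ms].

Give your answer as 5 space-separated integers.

Queue lengths at query times:
  query t=2ms: backlog = 1
  query t=4ms: backlog = 1
  query t=5ms: backlog = 1
  query t=14ms: backlog = 1
  query t=19ms: backlog = 0

Answer: 1 1 1 1 0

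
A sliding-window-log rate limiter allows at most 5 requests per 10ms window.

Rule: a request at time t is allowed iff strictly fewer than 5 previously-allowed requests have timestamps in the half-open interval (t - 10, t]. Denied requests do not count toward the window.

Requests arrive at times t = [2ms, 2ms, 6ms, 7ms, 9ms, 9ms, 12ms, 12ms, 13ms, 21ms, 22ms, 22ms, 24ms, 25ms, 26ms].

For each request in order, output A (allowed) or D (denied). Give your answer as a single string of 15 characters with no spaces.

Answer: AAAAADAADAAAAAD

Derivation:
Tracking allowed requests in the window:
  req#1 t=2ms: ALLOW
  req#2 t=2ms: ALLOW
  req#3 t=6ms: ALLOW
  req#4 t=7ms: ALLOW
  req#5 t=9ms: ALLOW
  req#6 t=9ms: DENY
  req#7 t=12ms: ALLOW
  req#8 t=12ms: ALLOW
  req#9 t=13ms: DENY
  req#10 t=21ms: ALLOW
  req#11 t=22ms: ALLOW
  req#12 t=22ms: ALLOW
  req#13 t=24ms: ALLOW
  req#14 t=25ms: ALLOW
  req#15 t=26ms: DENY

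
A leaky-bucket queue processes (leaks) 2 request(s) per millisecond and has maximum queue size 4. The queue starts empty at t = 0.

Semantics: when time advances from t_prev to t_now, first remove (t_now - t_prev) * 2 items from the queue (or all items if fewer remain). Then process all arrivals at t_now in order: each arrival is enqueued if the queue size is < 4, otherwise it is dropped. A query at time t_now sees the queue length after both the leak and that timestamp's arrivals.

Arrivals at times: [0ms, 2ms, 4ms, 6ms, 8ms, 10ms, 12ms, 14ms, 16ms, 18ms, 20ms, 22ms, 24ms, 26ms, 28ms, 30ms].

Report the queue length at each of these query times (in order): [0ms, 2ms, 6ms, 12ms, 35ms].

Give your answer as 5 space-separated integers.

Answer: 1 1 1 1 0

Derivation:
Queue lengths at query times:
  query t=0ms: backlog = 1
  query t=2ms: backlog = 1
  query t=6ms: backlog = 1
  query t=12ms: backlog = 1
  query t=35ms: backlog = 0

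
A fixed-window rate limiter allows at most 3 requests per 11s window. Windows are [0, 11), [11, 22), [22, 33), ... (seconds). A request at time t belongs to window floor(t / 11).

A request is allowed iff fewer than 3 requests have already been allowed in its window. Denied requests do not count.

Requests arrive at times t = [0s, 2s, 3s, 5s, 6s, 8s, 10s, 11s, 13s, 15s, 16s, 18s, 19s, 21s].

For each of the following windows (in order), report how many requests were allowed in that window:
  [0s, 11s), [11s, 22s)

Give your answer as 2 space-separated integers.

Answer: 3 3

Derivation:
Processing requests:
  req#1 t=0s (window 0): ALLOW
  req#2 t=2s (window 0): ALLOW
  req#3 t=3s (window 0): ALLOW
  req#4 t=5s (window 0): DENY
  req#5 t=6s (window 0): DENY
  req#6 t=8s (window 0): DENY
  req#7 t=10s (window 0): DENY
  req#8 t=11s (window 1): ALLOW
  req#9 t=13s (window 1): ALLOW
  req#10 t=15s (window 1): ALLOW
  req#11 t=16s (window 1): DENY
  req#12 t=18s (window 1): DENY
  req#13 t=19s (window 1): DENY
  req#14 t=21s (window 1): DENY

Allowed counts by window: 3 3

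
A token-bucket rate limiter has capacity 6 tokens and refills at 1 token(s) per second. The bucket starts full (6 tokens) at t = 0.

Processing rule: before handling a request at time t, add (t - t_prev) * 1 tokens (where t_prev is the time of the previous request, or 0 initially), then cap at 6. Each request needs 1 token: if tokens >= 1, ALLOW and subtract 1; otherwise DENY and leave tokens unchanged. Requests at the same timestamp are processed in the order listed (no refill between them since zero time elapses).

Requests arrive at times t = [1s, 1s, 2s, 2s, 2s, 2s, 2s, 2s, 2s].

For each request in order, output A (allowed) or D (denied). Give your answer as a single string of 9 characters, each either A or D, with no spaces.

Simulating step by step:
  req#1 t=1s: ALLOW
  req#2 t=1s: ALLOW
  req#3 t=2s: ALLOW
  req#4 t=2s: ALLOW
  req#5 t=2s: ALLOW
  req#6 t=2s: ALLOW
  req#7 t=2s: ALLOW
  req#8 t=2s: DENY
  req#9 t=2s: DENY

Answer: AAAAAAADD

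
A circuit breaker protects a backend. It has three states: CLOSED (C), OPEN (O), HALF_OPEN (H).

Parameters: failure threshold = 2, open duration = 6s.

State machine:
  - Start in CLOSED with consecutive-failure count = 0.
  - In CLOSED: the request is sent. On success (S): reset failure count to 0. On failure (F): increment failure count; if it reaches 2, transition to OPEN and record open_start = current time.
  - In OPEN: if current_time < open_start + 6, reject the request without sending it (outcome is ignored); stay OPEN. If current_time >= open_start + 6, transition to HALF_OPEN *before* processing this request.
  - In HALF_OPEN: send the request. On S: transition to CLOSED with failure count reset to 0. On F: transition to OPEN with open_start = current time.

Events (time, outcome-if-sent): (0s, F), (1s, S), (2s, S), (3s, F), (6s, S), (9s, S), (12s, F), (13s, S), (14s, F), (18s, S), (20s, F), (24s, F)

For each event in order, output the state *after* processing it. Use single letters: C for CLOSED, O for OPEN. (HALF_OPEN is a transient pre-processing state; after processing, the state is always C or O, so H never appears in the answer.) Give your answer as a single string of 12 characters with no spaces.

State after each event:
  event#1 t=0s outcome=F: state=CLOSED
  event#2 t=1s outcome=S: state=CLOSED
  event#3 t=2s outcome=S: state=CLOSED
  event#4 t=3s outcome=F: state=CLOSED
  event#5 t=6s outcome=S: state=CLOSED
  event#6 t=9s outcome=S: state=CLOSED
  event#7 t=12s outcome=F: state=CLOSED
  event#8 t=13s outcome=S: state=CLOSED
  event#9 t=14s outcome=F: state=CLOSED
  event#10 t=18s outcome=S: state=CLOSED
  event#11 t=20s outcome=F: state=CLOSED
  event#12 t=24s outcome=F: state=OPEN

Answer: CCCCCCCCCCCO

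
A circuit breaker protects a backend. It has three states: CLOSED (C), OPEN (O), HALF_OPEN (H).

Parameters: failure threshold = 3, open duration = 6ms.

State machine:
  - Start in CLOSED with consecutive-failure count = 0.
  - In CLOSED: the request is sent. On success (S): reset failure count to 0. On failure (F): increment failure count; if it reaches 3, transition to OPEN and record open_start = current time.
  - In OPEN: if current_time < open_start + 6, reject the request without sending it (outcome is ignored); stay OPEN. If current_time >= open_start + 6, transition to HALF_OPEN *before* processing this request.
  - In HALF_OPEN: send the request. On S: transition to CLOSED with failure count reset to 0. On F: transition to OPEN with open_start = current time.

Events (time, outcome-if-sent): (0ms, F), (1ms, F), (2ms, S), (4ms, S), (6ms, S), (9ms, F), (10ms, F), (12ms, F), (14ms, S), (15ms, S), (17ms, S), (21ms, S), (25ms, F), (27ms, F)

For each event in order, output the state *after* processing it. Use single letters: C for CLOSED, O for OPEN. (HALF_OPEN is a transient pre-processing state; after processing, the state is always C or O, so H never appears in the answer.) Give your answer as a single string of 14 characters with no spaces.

Answer: CCCCCCCOOOOCCC

Derivation:
State after each event:
  event#1 t=0ms outcome=F: state=CLOSED
  event#2 t=1ms outcome=F: state=CLOSED
  event#3 t=2ms outcome=S: state=CLOSED
  event#4 t=4ms outcome=S: state=CLOSED
  event#5 t=6ms outcome=S: state=CLOSED
  event#6 t=9ms outcome=F: state=CLOSED
  event#7 t=10ms outcome=F: state=CLOSED
  event#8 t=12ms outcome=F: state=OPEN
  event#9 t=14ms outcome=S: state=OPEN
  event#10 t=15ms outcome=S: state=OPEN
  event#11 t=17ms outcome=S: state=OPEN
  event#12 t=21ms outcome=S: state=CLOSED
  event#13 t=25ms outcome=F: state=CLOSED
  event#14 t=27ms outcome=F: state=CLOSED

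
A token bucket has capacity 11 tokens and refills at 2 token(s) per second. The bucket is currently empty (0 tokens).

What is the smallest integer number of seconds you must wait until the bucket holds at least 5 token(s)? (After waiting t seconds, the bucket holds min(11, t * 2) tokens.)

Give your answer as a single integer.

Need t * 2 >= 5, so t >= 5/2.
Smallest integer t = ceil(5/2) = 3.

Answer: 3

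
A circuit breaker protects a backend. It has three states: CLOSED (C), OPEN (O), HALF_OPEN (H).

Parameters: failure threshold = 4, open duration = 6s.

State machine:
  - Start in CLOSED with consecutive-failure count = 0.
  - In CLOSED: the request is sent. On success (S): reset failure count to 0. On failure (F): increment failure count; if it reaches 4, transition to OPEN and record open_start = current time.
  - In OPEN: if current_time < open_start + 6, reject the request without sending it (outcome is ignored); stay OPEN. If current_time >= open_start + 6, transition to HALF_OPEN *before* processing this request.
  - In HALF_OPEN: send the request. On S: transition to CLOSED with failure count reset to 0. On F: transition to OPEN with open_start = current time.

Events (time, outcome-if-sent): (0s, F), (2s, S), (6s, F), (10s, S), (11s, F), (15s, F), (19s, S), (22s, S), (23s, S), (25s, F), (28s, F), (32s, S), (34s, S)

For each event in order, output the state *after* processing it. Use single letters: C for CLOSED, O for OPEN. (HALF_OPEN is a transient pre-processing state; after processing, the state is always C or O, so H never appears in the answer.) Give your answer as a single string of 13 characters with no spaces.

State after each event:
  event#1 t=0s outcome=F: state=CLOSED
  event#2 t=2s outcome=S: state=CLOSED
  event#3 t=6s outcome=F: state=CLOSED
  event#4 t=10s outcome=S: state=CLOSED
  event#5 t=11s outcome=F: state=CLOSED
  event#6 t=15s outcome=F: state=CLOSED
  event#7 t=19s outcome=S: state=CLOSED
  event#8 t=22s outcome=S: state=CLOSED
  event#9 t=23s outcome=S: state=CLOSED
  event#10 t=25s outcome=F: state=CLOSED
  event#11 t=28s outcome=F: state=CLOSED
  event#12 t=32s outcome=S: state=CLOSED
  event#13 t=34s outcome=S: state=CLOSED

Answer: CCCCCCCCCCCCC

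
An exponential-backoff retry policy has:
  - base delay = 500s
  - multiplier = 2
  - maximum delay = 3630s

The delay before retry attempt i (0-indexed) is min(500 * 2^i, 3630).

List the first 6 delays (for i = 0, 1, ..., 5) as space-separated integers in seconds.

Computing each delay:
  i=0: min(500*2^0, 3630) = 500
  i=1: min(500*2^1, 3630) = 1000
  i=2: min(500*2^2, 3630) = 2000
  i=3: min(500*2^3, 3630) = 3630
  i=4: min(500*2^4, 3630) = 3630
  i=5: min(500*2^5, 3630) = 3630

Answer: 500 1000 2000 3630 3630 3630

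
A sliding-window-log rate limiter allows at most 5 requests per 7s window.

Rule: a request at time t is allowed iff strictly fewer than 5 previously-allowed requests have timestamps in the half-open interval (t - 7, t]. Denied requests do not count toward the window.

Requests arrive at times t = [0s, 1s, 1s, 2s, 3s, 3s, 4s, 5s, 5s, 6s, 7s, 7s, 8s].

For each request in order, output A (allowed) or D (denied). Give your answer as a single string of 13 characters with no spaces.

Answer: AAAAADDDDDADA

Derivation:
Tracking allowed requests in the window:
  req#1 t=0s: ALLOW
  req#2 t=1s: ALLOW
  req#3 t=1s: ALLOW
  req#4 t=2s: ALLOW
  req#5 t=3s: ALLOW
  req#6 t=3s: DENY
  req#7 t=4s: DENY
  req#8 t=5s: DENY
  req#9 t=5s: DENY
  req#10 t=6s: DENY
  req#11 t=7s: ALLOW
  req#12 t=7s: DENY
  req#13 t=8s: ALLOW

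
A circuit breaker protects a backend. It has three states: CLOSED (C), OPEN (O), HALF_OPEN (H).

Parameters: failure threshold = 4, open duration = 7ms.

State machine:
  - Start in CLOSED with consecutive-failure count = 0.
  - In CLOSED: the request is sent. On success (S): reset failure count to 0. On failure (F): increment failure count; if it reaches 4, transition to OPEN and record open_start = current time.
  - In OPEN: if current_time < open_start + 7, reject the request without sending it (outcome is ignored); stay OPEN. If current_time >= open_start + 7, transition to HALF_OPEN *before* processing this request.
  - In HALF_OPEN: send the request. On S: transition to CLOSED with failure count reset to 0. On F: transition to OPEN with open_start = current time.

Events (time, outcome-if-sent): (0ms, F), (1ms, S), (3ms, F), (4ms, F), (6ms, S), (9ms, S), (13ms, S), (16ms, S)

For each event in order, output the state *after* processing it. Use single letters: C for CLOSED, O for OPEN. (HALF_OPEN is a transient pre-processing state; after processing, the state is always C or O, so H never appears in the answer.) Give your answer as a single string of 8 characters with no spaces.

State after each event:
  event#1 t=0ms outcome=F: state=CLOSED
  event#2 t=1ms outcome=S: state=CLOSED
  event#3 t=3ms outcome=F: state=CLOSED
  event#4 t=4ms outcome=F: state=CLOSED
  event#5 t=6ms outcome=S: state=CLOSED
  event#6 t=9ms outcome=S: state=CLOSED
  event#7 t=13ms outcome=S: state=CLOSED
  event#8 t=16ms outcome=S: state=CLOSED

Answer: CCCCCCCC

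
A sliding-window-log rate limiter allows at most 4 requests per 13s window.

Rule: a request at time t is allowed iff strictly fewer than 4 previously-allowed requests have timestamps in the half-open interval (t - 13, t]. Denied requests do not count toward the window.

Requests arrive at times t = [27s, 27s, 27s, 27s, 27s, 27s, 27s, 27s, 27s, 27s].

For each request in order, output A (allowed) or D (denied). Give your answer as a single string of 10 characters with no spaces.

Answer: AAAADDDDDD

Derivation:
Tracking allowed requests in the window:
  req#1 t=27s: ALLOW
  req#2 t=27s: ALLOW
  req#3 t=27s: ALLOW
  req#4 t=27s: ALLOW
  req#5 t=27s: DENY
  req#6 t=27s: DENY
  req#7 t=27s: DENY
  req#8 t=27s: DENY
  req#9 t=27s: DENY
  req#10 t=27s: DENY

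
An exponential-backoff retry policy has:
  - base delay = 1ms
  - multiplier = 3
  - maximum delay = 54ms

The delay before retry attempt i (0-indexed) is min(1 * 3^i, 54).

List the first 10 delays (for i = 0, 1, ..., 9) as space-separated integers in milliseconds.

Answer: 1 3 9 27 54 54 54 54 54 54

Derivation:
Computing each delay:
  i=0: min(1*3^0, 54) = 1
  i=1: min(1*3^1, 54) = 3
  i=2: min(1*3^2, 54) = 9
  i=3: min(1*3^3, 54) = 27
  i=4: min(1*3^4, 54) = 54
  i=5: min(1*3^5, 54) = 54
  i=6: min(1*3^6, 54) = 54
  i=7: min(1*3^7, 54) = 54
  i=8: min(1*3^8, 54) = 54
  i=9: min(1*3^9, 54) = 54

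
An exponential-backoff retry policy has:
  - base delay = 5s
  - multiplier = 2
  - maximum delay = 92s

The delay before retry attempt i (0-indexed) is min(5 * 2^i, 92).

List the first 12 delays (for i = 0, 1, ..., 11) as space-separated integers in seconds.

Answer: 5 10 20 40 80 92 92 92 92 92 92 92

Derivation:
Computing each delay:
  i=0: min(5*2^0, 92) = 5
  i=1: min(5*2^1, 92) = 10
  i=2: min(5*2^2, 92) = 20
  i=3: min(5*2^3, 92) = 40
  i=4: min(5*2^4, 92) = 80
  i=5: min(5*2^5, 92) = 92
  i=6: min(5*2^6, 92) = 92
  i=7: min(5*2^7, 92) = 92
  i=8: min(5*2^8, 92) = 92
  i=9: min(5*2^9, 92) = 92
  i=10: min(5*2^10, 92) = 92
  i=11: min(5*2^11, 92) = 92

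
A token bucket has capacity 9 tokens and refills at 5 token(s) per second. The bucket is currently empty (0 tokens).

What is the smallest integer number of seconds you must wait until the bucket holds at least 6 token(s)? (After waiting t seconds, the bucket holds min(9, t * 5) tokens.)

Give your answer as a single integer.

Need t * 5 >= 6, so t >= 6/5.
Smallest integer t = ceil(6/5) = 2.

Answer: 2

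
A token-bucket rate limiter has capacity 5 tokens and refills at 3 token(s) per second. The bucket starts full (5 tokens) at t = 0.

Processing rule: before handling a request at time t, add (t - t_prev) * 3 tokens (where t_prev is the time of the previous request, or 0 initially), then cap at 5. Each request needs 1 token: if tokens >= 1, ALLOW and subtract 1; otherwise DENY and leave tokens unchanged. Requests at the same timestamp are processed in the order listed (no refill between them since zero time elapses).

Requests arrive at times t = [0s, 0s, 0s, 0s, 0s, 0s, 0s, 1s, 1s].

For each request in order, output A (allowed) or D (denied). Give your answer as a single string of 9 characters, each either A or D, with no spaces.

Answer: AAAAADDAA

Derivation:
Simulating step by step:
  req#1 t=0s: ALLOW
  req#2 t=0s: ALLOW
  req#3 t=0s: ALLOW
  req#4 t=0s: ALLOW
  req#5 t=0s: ALLOW
  req#6 t=0s: DENY
  req#7 t=0s: DENY
  req#8 t=1s: ALLOW
  req#9 t=1s: ALLOW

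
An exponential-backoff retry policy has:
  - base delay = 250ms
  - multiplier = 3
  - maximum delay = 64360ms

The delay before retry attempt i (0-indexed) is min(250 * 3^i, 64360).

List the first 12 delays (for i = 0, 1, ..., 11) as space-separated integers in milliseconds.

Computing each delay:
  i=0: min(250*3^0, 64360) = 250
  i=1: min(250*3^1, 64360) = 750
  i=2: min(250*3^2, 64360) = 2250
  i=3: min(250*3^3, 64360) = 6750
  i=4: min(250*3^4, 64360) = 20250
  i=5: min(250*3^5, 64360) = 60750
  i=6: min(250*3^6, 64360) = 64360
  i=7: min(250*3^7, 64360) = 64360
  i=8: min(250*3^8, 64360) = 64360
  i=9: min(250*3^9, 64360) = 64360
  i=10: min(250*3^10, 64360) = 64360
  i=11: min(250*3^11, 64360) = 64360

Answer: 250 750 2250 6750 20250 60750 64360 64360 64360 64360 64360 64360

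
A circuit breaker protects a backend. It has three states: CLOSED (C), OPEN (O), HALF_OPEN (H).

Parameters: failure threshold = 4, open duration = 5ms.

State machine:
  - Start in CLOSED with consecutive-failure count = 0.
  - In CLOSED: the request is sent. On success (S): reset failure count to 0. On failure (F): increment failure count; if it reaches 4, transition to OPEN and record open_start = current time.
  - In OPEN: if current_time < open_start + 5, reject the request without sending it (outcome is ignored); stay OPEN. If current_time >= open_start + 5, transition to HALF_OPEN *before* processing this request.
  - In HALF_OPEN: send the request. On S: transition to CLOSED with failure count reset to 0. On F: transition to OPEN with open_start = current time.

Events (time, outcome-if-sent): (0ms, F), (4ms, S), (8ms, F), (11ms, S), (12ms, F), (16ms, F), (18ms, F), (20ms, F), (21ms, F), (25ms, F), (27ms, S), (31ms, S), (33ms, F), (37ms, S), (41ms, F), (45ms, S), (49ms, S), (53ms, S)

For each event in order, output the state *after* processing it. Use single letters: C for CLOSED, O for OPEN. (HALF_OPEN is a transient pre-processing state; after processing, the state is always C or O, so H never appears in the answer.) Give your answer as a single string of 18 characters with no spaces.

State after each event:
  event#1 t=0ms outcome=F: state=CLOSED
  event#2 t=4ms outcome=S: state=CLOSED
  event#3 t=8ms outcome=F: state=CLOSED
  event#4 t=11ms outcome=S: state=CLOSED
  event#5 t=12ms outcome=F: state=CLOSED
  event#6 t=16ms outcome=F: state=CLOSED
  event#7 t=18ms outcome=F: state=CLOSED
  event#8 t=20ms outcome=F: state=OPEN
  event#9 t=21ms outcome=F: state=OPEN
  event#10 t=25ms outcome=F: state=OPEN
  event#11 t=27ms outcome=S: state=OPEN
  event#12 t=31ms outcome=S: state=CLOSED
  event#13 t=33ms outcome=F: state=CLOSED
  event#14 t=37ms outcome=S: state=CLOSED
  event#15 t=41ms outcome=F: state=CLOSED
  event#16 t=45ms outcome=S: state=CLOSED
  event#17 t=49ms outcome=S: state=CLOSED
  event#18 t=53ms outcome=S: state=CLOSED

Answer: CCCCCCCOOOOCCCCCCC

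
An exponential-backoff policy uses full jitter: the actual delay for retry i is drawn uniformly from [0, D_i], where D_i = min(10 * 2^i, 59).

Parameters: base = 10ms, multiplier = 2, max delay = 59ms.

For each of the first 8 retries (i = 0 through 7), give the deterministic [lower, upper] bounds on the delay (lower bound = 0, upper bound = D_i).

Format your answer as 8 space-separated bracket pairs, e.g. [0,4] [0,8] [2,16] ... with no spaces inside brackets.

Answer: [0,10] [0,20] [0,40] [0,59] [0,59] [0,59] [0,59] [0,59]

Derivation:
Computing bounds per retry:
  i=0: D_i=min(10*2^0,59)=10, bounds=[0,10]
  i=1: D_i=min(10*2^1,59)=20, bounds=[0,20]
  i=2: D_i=min(10*2^2,59)=40, bounds=[0,40]
  i=3: D_i=min(10*2^3,59)=59, bounds=[0,59]
  i=4: D_i=min(10*2^4,59)=59, bounds=[0,59]
  i=5: D_i=min(10*2^5,59)=59, bounds=[0,59]
  i=6: D_i=min(10*2^6,59)=59, bounds=[0,59]
  i=7: D_i=min(10*2^7,59)=59, bounds=[0,59]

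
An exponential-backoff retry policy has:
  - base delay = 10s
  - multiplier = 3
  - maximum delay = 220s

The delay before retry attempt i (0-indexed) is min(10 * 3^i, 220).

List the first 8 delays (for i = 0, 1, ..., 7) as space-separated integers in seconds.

Answer: 10 30 90 220 220 220 220 220

Derivation:
Computing each delay:
  i=0: min(10*3^0, 220) = 10
  i=1: min(10*3^1, 220) = 30
  i=2: min(10*3^2, 220) = 90
  i=3: min(10*3^3, 220) = 220
  i=4: min(10*3^4, 220) = 220
  i=5: min(10*3^5, 220) = 220
  i=6: min(10*3^6, 220) = 220
  i=7: min(10*3^7, 220) = 220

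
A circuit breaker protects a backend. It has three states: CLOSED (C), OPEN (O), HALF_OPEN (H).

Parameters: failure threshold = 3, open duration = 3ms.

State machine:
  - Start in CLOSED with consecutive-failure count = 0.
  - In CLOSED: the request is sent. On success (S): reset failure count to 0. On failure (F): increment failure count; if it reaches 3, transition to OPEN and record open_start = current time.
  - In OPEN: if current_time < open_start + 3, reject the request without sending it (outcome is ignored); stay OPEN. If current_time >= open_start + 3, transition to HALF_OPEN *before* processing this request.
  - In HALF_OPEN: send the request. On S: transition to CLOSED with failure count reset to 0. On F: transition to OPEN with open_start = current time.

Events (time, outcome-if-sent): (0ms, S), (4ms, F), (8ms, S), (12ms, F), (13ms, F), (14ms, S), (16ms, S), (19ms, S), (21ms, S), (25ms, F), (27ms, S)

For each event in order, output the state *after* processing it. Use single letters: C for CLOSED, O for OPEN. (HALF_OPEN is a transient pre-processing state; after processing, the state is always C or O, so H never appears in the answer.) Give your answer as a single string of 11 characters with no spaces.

State after each event:
  event#1 t=0ms outcome=S: state=CLOSED
  event#2 t=4ms outcome=F: state=CLOSED
  event#3 t=8ms outcome=S: state=CLOSED
  event#4 t=12ms outcome=F: state=CLOSED
  event#5 t=13ms outcome=F: state=CLOSED
  event#6 t=14ms outcome=S: state=CLOSED
  event#7 t=16ms outcome=S: state=CLOSED
  event#8 t=19ms outcome=S: state=CLOSED
  event#9 t=21ms outcome=S: state=CLOSED
  event#10 t=25ms outcome=F: state=CLOSED
  event#11 t=27ms outcome=S: state=CLOSED

Answer: CCCCCCCCCCC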